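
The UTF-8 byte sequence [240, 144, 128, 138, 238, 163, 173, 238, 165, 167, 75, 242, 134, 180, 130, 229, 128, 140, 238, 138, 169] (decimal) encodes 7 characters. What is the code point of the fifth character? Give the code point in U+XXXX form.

U+86D02

Offset 0: leading byte 0xF0 = 11110000 → 4-byte char #1 = F0 90 80 8A.
Offset 4: leading byte 0xEE = 11101110 → 3-byte char #2 = EE A3 AD.
Offset 7: leading byte 0xEE = 11101110 → 3-byte char #3 = EE A5 A7.
Offset 10: leading byte 0x4B = 01001011 → 1-byte char #4 = 4B.
Offset 11: leading byte 0xF2 = 11110010 → 4-byte char #5 = F2 86 B4 82.
Leading byte 0xF2 = 11110010 matches 11110xxx → 4-byte sequence.
Byte 1: 0xF2 = 11110010, payload 010 (3 bits).
Byte 2: 0x86 = 10000110 (10xxxxxx ✓), payload 000110.
Byte 3: 0xB4 = 10110100 (10xxxxxx ✓), payload 110100.
Byte 4: 0x82 = 10000010 (10xxxxxx ✓), payload 000010.
Concatenate: 010000110110100000010 = 0x86D02 (21 bits → U+86D02).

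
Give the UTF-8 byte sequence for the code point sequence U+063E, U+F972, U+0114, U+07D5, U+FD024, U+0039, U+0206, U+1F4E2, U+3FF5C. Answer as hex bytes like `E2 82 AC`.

U+063E: 2-byte form → D8 BE.
U+F972: 3-byte form → EF A5 B2.
U+0114: 2-byte form → C4 94.
U+07D5: 2-byte form → DF 95.
U+FD024: 4-byte form → F3 BD 80 A4.
U+0039: 1-byte form → 39.
U+0206: 2-byte form → C8 86.
U+1F4E2: 4-byte form → F0 9F 93 A2.
U+3FF5C: 4-byte form → F0 BF BD 9C.
Concatenated (24 bytes): D8 BE EF A5 B2 C4 94 DF 95 F3 BD 80 A4 39 C8 86 F0 9F 93 A2 F0 BF BD 9C.

D8 BE EF A5 B2 C4 94 DF 95 F3 BD 80 A4 39 C8 86 F0 9F 93 A2 F0 BF BD 9C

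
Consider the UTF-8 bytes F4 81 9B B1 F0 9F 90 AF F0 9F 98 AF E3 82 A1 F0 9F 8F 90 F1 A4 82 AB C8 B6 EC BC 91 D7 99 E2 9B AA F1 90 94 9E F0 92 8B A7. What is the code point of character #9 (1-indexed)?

U+05D9

Offset 0: leading byte 0xF4 = 11110100 → 4-byte char #1 = F4 81 9B B1.
Offset 4: leading byte 0xF0 = 11110000 → 4-byte char #2 = F0 9F 90 AF.
Offset 8: leading byte 0xF0 = 11110000 → 4-byte char #3 = F0 9F 98 AF.
Offset 12: leading byte 0xE3 = 11100011 → 3-byte char #4 = E3 82 A1.
Offset 15: leading byte 0xF0 = 11110000 → 4-byte char #5 = F0 9F 8F 90.
Offset 19: leading byte 0xF1 = 11110001 → 4-byte char #6 = F1 A4 82 AB.
Offset 23: leading byte 0xC8 = 11001000 → 2-byte char #7 = C8 B6.
Offset 25: leading byte 0xEC = 11101100 → 3-byte char #8 = EC BC 91.
Offset 28: leading byte 0xD7 = 11010111 → 2-byte char #9 = D7 99.
Leading byte 0xD7 = 11010111 matches 110xxxxx → 2-byte sequence.
Byte 1: 0xD7 = 11010111, payload 10111 (5 bits).
Byte 2: 0x99 = 10011001 (10xxxxxx ✓), payload 011001.
Concatenate: 10111011001 = 0x5D9 (11 bits → U+05D9).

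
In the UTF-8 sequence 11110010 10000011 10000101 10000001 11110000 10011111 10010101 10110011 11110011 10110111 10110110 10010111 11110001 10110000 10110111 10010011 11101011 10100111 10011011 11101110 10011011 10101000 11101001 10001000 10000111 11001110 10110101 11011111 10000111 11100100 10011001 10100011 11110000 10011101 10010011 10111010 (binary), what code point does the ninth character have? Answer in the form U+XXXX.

Offset 0: leading byte 0xF2 = 11110010 → 4-byte char #1 = F2 83 85 81.
Offset 4: leading byte 0xF0 = 11110000 → 4-byte char #2 = F0 9F 95 B3.
Offset 8: leading byte 0xF3 = 11110011 → 4-byte char #3 = F3 B7 B6 97.
Offset 12: leading byte 0xF1 = 11110001 → 4-byte char #4 = F1 B0 B7 93.
Offset 16: leading byte 0xEB = 11101011 → 3-byte char #5 = EB A7 9B.
Offset 19: leading byte 0xEE = 11101110 → 3-byte char #6 = EE 9B A8.
Offset 22: leading byte 0xE9 = 11101001 → 3-byte char #7 = E9 88 87.
Offset 25: leading byte 0xCE = 11001110 → 2-byte char #8 = CE B5.
Offset 27: leading byte 0xDF = 11011111 → 2-byte char #9 = DF 87.
Leading byte 0xDF = 11011111 matches 110xxxxx → 2-byte sequence.
Byte 1: 0xDF = 11011111, payload 11111 (5 bits).
Byte 2: 0x87 = 10000111 (10xxxxxx ✓), payload 000111.
Concatenate: 11111000111 = 0x7C7 (11 bits → U+07C7).

U+07C7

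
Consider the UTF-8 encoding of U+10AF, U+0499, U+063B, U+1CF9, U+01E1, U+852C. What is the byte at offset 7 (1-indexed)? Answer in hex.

0xBB

1-indexed offset 7 is 0-indexed offset 6.
U+10AF → 3-byte form E1 82 AF at offsets 0–2.
U+0499 → 2-byte form D2 99 at offsets 3–4.
U+063B → 2-byte form D8 BB at offsets 5–6.
Offset 6 falls in char 3's range; it's byte 2 of D8 BB = 0xBB.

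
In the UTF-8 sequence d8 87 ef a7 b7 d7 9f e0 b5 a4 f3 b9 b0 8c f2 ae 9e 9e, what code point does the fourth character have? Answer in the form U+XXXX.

Offset 0: leading byte 0xD8 = 11011000 → 2-byte char #1 = D8 87.
Offset 2: leading byte 0xEF = 11101111 → 3-byte char #2 = EF A7 B7.
Offset 5: leading byte 0xD7 = 11010111 → 2-byte char #3 = D7 9F.
Offset 7: leading byte 0xE0 = 11100000 → 3-byte char #4 = E0 B5 A4.
Leading byte 0xE0 = 11100000 matches 1110xxxx → 3-byte sequence.
Byte 1: 0xE0 = 11100000, payload 0000 (4 bits).
Byte 2: 0xB5 = 10110101 (10xxxxxx ✓), payload 110101.
Byte 3: 0xA4 = 10100100 (10xxxxxx ✓), payload 100100.
Concatenate: 0000110101100100 = 0xD64 (16 bits → U+0D64).

U+0D64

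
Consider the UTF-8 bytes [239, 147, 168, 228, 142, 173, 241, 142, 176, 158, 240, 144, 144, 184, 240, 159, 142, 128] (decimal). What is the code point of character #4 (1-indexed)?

U+10438

Offset 0: leading byte 0xEF = 11101111 → 3-byte char #1 = EF 93 A8.
Offset 3: leading byte 0xE4 = 11100100 → 3-byte char #2 = E4 8E AD.
Offset 6: leading byte 0xF1 = 11110001 → 4-byte char #3 = F1 8E B0 9E.
Offset 10: leading byte 0xF0 = 11110000 → 4-byte char #4 = F0 90 90 B8.
Leading byte 0xF0 = 11110000 matches 11110xxx → 4-byte sequence.
Byte 1: 0xF0 = 11110000, payload 000 (3 bits).
Byte 2: 0x90 = 10010000 (10xxxxxx ✓), payload 010000.
Byte 3: 0x90 = 10010000 (10xxxxxx ✓), payload 010000.
Byte 4: 0xB8 = 10111000 (10xxxxxx ✓), payload 111000.
Concatenate: 000010000010000111000 = 0x10438 (21 bits → U+10438).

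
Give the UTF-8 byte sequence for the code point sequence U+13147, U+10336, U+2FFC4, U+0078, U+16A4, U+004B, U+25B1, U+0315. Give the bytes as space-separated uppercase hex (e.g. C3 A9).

U+13147: 4-byte form → F0 93 85 87.
U+10336: 4-byte form → F0 90 8C B6.
U+2FFC4: 4-byte form → F0 AF BF 84.
U+0078: 1-byte form → 78.
U+16A4: 3-byte form → E1 9A A4.
U+004B: 1-byte form → 4B.
U+25B1: 3-byte form → E2 96 B1.
U+0315: 2-byte form → CC 95.
Concatenated (22 bytes): F0 93 85 87 F0 90 8C B6 F0 AF BF 84 78 E1 9A A4 4B E2 96 B1 CC 95.

F0 93 85 87 F0 90 8C B6 F0 AF BF 84 78 E1 9A A4 4B E2 96 B1 CC 95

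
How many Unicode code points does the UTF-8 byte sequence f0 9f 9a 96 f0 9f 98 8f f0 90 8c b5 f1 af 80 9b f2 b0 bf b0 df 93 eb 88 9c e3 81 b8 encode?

Byte at offset 0: 0xF0 = 11110000 → 4-byte char (#1). Advance 4.
Byte at offset 4: 0xF0 = 11110000 → 4-byte char (#2). Advance 4.
Byte at offset 8: 0xF0 = 11110000 → 4-byte char (#3). Advance 4.
Byte at offset 12: 0xF1 = 11110001 → 4-byte char (#4). Advance 4.
Byte at offset 16: 0xF2 = 11110010 → 4-byte char (#5). Advance 4.
Byte at offset 20: 0xDF = 11011111 → 2-byte char (#6). Advance 2.
Byte at offset 22: 0xEB = 11101011 → 3-byte char (#7). Advance 3.
Byte at offset 25: 0xE3 = 11100011 → 3-byte char (#8). Advance 3.
Reached end at offset 28 after 8 code points.

8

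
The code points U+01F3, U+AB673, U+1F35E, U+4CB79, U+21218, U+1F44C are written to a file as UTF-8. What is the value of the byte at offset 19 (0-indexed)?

0x9F

U+01F3 → 2-byte form C7 B3 at offsets 0–1.
U+AB673 → 4-byte form F2 AB 99 B3 at offsets 2–5.
U+1F35E → 4-byte form F0 9F 8D 9E at offsets 6–9.
U+4CB79 → 4-byte form F1 8C AD B9 at offsets 10–13.
U+21218 → 4-byte form F0 A1 88 98 at offsets 14–17.
U+1F44C → 4-byte form F0 9F 91 8C at offsets 18–21.
Offset 19 falls in char 6's range; it's byte 2 of F0 9F 91 8C = 0x9F.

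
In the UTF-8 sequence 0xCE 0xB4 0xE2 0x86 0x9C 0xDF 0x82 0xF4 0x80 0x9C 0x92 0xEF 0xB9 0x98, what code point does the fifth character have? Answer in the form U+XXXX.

U+FE58

Offset 0: leading byte 0xCE = 11001110 → 2-byte char #1 = CE B4.
Offset 2: leading byte 0xE2 = 11100010 → 3-byte char #2 = E2 86 9C.
Offset 5: leading byte 0xDF = 11011111 → 2-byte char #3 = DF 82.
Offset 7: leading byte 0xF4 = 11110100 → 4-byte char #4 = F4 80 9C 92.
Offset 11: leading byte 0xEF = 11101111 → 3-byte char #5 = EF B9 98.
Leading byte 0xEF = 11101111 matches 1110xxxx → 3-byte sequence.
Byte 1: 0xEF = 11101111, payload 1111 (4 bits).
Byte 2: 0xB9 = 10111001 (10xxxxxx ✓), payload 111001.
Byte 3: 0x98 = 10011000 (10xxxxxx ✓), payload 011000.
Concatenate: 1111111001011000 = 0xFE58 (16 bits → U+FE58).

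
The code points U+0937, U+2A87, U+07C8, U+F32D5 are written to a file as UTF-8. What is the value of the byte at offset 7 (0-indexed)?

0x88

U+0937 → 3-byte form E0 A4 B7 at offsets 0–2.
U+2A87 → 3-byte form E2 AA 87 at offsets 3–5.
U+07C8 → 2-byte form DF 88 at offsets 6–7.
Offset 7 falls in char 3's range; it's byte 2 of DF 88 = 0x88.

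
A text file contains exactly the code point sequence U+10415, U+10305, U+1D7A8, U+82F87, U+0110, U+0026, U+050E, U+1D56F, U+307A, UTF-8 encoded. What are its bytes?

U+10415: 4-byte form → F0 90 90 95.
U+10305: 4-byte form → F0 90 8C 85.
U+1D7A8: 4-byte form → F0 9D 9E A8.
U+82F87: 4-byte form → F2 82 BE 87.
U+0110: 2-byte form → C4 90.
U+0026: 1-byte form → 26.
U+050E: 2-byte form → D4 8E.
U+1D56F: 4-byte form → F0 9D 95 AF.
U+307A: 3-byte form → E3 81 BA.
Concatenated (28 bytes): F0 90 90 95 F0 90 8C 85 F0 9D 9E A8 F2 82 BE 87 C4 90 26 D4 8E F0 9D 95 AF E3 81 BA.

F0 90 90 95 F0 90 8C 85 F0 9D 9E A8 F2 82 BE 87 C4 90 26 D4 8E F0 9D 95 AF E3 81 BA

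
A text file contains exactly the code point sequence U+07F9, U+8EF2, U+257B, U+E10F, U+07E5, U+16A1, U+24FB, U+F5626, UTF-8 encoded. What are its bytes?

U+07F9: 2-byte form → DF B9.
U+8EF2: 3-byte form → E8 BB B2.
U+257B: 3-byte form → E2 95 BB.
U+E10F: 3-byte form → EE 84 8F.
U+07E5: 2-byte form → DF A5.
U+16A1: 3-byte form → E1 9A A1.
U+24FB: 3-byte form → E2 93 BB.
U+F5626: 4-byte form → F3 B5 98 A6.
Concatenated (23 bytes): DF B9 E8 BB B2 E2 95 BB EE 84 8F DF A5 E1 9A A1 E2 93 BB F3 B5 98 A6.

DF B9 E8 BB B2 E2 95 BB EE 84 8F DF A5 E1 9A A1 E2 93 BB F3 B5 98 A6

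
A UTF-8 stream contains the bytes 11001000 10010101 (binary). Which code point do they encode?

Leading byte 0xC8 = 11001000 matches 110xxxxx → 2-byte sequence.
Byte 1: 0xC8 = 11001000, payload 01000 (5 bits).
Byte 2: 0x95 = 10010101 (10xxxxxx ✓), payload 010101.
Concatenate: 01000010101 = 0x215 (11 bits → U+0215).

U+0215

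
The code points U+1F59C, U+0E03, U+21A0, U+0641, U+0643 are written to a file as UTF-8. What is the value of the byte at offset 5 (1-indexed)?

0xE0

1-indexed offset 5 is 0-indexed offset 4.
U+1F59C → 4-byte form F0 9F 96 9C at offsets 0–3.
U+0E03 → 3-byte form E0 B8 83 at offsets 4–6.
Offset 4 falls in char 2's range; it's byte 1 of E0 B8 83 = 0xE0.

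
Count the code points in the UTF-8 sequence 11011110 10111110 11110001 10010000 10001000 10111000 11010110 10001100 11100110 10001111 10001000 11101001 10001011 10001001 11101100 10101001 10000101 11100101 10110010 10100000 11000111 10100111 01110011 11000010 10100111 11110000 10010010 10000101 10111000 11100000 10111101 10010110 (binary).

Byte at offset 0: 0xDE = 11011110 → 2-byte char (#1). Advance 2.
Byte at offset 2: 0xF1 = 11110001 → 4-byte char (#2). Advance 4.
Byte at offset 6: 0xD6 = 11010110 → 2-byte char (#3). Advance 2.
Byte at offset 8: 0xE6 = 11100110 → 3-byte char (#4). Advance 3.
Byte at offset 11: 0xE9 = 11101001 → 3-byte char (#5). Advance 3.
Byte at offset 14: 0xEC = 11101100 → 3-byte char (#6). Advance 3.
Byte at offset 17: 0xE5 = 11100101 → 3-byte char (#7). Advance 3.
Byte at offset 20: 0xC7 = 11000111 → 2-byte char (#8). Advance 2.
Byte at offset 22: 0x73 = 01110011 → 1-byte char (#9). Advance 1.
Byte at offset 23: 0xC2 = 11000010 → 2-byte char (#10). Advance 2.
Byte at offset 25: 0xF0 = 11110000 → 4-byte char (#11). Advance 4.
Byte at offset 29: 0xE0 = 11100000 → 3-byte char (#12). Advance 3.
Reached end at offset 32 after 12 code points.

12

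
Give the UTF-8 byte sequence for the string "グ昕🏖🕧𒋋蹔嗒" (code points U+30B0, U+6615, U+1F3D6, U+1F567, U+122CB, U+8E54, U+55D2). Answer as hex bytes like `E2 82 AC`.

E3 82 B0 E6 98 95 F0 9F 8F 96 F0 9F 95 A7 F0 92 8B 8B E8 B9 94 E5 97 92

U+30B0: 3-byte form → E3 82 B0.
U+6615: 3-byte form → E6 98 95.
U+1F3D6: 4-byte form → F0 9F 8F 96.
U+1F567: 4-byte form → F0 9F 95 A7.
U+122CB: 4-byte form → F0 92 8B 8B.
U+8E54: 3-byte form → E8 B9 94.
U+55D2: 3-byte form → E5 97 92.
Concatenated (24 bytes): E3 82 B0 E6 98 95 F0 9F 8F 96 F0 9F 95 A7 F0 92 8B 8B E8 B9 94 E5 97 92.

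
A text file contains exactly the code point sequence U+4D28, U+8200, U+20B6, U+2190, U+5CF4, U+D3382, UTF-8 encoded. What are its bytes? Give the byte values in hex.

E4 B4 A8 E8 88 80 E2 82 B6 E2 86 90 E5 B3 B4 F3 93 8E 82

U+4D28: 3-byte form → E4 B4 A8.
U+8200: 3-byte form → E8 88 80.
U+20B6: 3-byte form → E2 82 B6.
U+2190: 3-byte form → E2 86 90.
U+5CF4: 3-byte form → E5 B3 B4.
U+D3382: 4-byte form → F3 93 8E 82.
Concatenated (19 bytes): E4 B4 A8 E8 88 80 E2 82 B6 E2 86 90 E5 B3 B4 F3 93 8E 82.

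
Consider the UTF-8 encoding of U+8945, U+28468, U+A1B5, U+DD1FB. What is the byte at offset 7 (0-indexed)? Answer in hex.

U+8945 → 3-byte form E8 A5 85 at offsets 0–2.
U+28468 → 4-byte form F0 A8 91 A8 at offsets 3–6.
U+A1B5 → 3-byte form EA 86 B5 at offsets 7–9.
Offset 7 falls in char 3's range; it's byte 1 of EA 86 B5 = 0xEA.

0xEA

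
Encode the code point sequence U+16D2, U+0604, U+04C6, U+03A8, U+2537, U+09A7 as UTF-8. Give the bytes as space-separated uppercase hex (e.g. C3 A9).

E1 9B 92 D8 84 D3 86 CE A8 E2 94 B7 E0 A6 A7

U+16D2: 3-byte form → E1 9B 92.
U+0604: 2-byte form → D8 84.
U+04C6: 2-byte form → D3 86.
U+03A8: 2-byte form → CE A8.
U+2537: 3-byte form → E2 94 B7.
U+09A7: 3-byte form → E0 A6 A7.
Concatenated (15 bytes): E1 9B 92 D8 84 D3 86 CE A8 E2 94 B7 E0 A6 A7.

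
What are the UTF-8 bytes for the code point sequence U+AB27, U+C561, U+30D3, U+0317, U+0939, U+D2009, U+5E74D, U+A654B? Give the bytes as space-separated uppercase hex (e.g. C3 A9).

U+AB27: 3-byte form → EA AC A7.
U+C561: 3-byte form → EC 95 A1.
U+30D3: 3-byte form → E3 83 93.
U+0317: 2-byte form → CC 97.
U+0939: 3-byte form → E0 A4 B9.
U+D2009: 4-byte form → F3 92 80 89.
U+5E74D: 4-byte form → F1 9E 9D 8D.
U+A654B: 4-byte form → F2 A6 95 8B.
Concatenated (26 bytes): EA AC A7 EC 95 A1 E3 83 93 CC 97 E0 A4 B9 F3 92 80 89 F1 9E 9D 8D F2 A6 95 8B.

EA AC A7 EC 95 A1 E3 83 93 CC 97 E0 A4 B9 F3 92 80 89 F1 9E 9D 8D F2 A6 95 8B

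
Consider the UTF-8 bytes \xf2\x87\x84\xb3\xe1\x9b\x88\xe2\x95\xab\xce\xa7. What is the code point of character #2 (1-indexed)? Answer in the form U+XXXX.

Offset 0: leading byte 0xF2 = 11110010 → 4-byte char #1 = F2 87 84 B3.
Offset 4: leading byte 0xE1 = 11100001 → 3-byte char #2 = E1 9B 88.
Leading byte 0xE1 = 11100001 matches 1110xxxx → 3-byte sequence.
Byte 1: 0xE1 = 11100001, payload 0001 (4 bits).
Byte 2: 0x9B = 10011011 (10xxxxxx ✓), payload 011011.
Byte 3: 0x88 = 10001000 (10xxxxxx ✓), payload 001000.
Concatenate: 0001011011001000 = 0x16C8 (16 bits → U+16C8).

U+16C8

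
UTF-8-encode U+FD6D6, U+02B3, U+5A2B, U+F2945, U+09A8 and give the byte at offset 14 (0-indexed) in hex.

U+FD6D6 → 4-byte form F3 BD 9B 96 at offsets 0–3.
U+02B3 → 2-byte form CA B3 at offsets 4–5.
U+5A2B → 3-byte form E5 A8 AB at offsets 6–8.
U+F2945 → 4-byte form F3 B2 A5 85 at offsets 9–12.
U+09A8 → 3-byte form E0 A6 A8 at offsets 13–15.
Offset 14 falls in char 5's range; it's byte 2 of E0 A6 A8 = 0xA6.

0xA6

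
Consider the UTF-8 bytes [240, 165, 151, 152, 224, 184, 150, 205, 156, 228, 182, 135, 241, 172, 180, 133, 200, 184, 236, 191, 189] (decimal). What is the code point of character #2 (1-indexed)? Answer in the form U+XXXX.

U+0E16

Offset 0: leading byte 0xF0 = 11110000 → 4-byte char #1 = F0 A5 97 98.
Offset 4: leading byte 0xE0 = 11100000 → 3-byte char #2 = E0 B8 96.
Leading byte 0xE0 = 11100000 matches 1110xxxx → 3-byte sequence.
Byte 1: 0xE0 = 11100000, payload 0000 (4 bits).
Byte 2: 0xB8 = 10111000 (10xxxxxx ✓), payload 111000.
Byte 3: 0x96 = 10010110 (10xxxxxx ✓), payload 010110.
Concatenate: 0000111000010110 = 0xE16 (16 bits → U+0E16).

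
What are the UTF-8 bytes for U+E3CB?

EE 8F 8B

U+E3CB = 0xE3CB = 58315 decimal. In range U+0800–U+FFFF → 3-byte form: 1110xxxx 10xxxxxx 10xxxxxx.
Binary (16 bits): 1110001111001011.
Split 4+6+6: 1110 | 001111 | 001011.
Byte 1: 11101110 = 0xEE.
Byte 2: 10001111 = 0x8F.
Byte 3: 10001011 = 0x8B.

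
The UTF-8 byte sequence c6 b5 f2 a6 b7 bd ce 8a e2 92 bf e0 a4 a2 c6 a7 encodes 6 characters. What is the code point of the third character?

U+038A

Offset 0: leading byte 0xC6 = 11000110 → 2-byte char #1 = C6 B5.
Offset 2: leading byte 0xF2 = 11110010 → 4-byte char #2 = F2 A6 B7 BD.
Offset 6: leading byte 0xCE = 11001110 → 2-byte char #3 = CE 8A.
Leading byte 0xCE = 11001110 matches 110xxxxx → 2-byte sequence.
Byte 1: 0xCE = 11001110, payload 01110 (5 bits).
Byte 2: 0x8A = 10001010 (10xxxxxx ✓), payload 001010.
Concatenate: 01110001010 = 0x38A (11 bits → U+038A).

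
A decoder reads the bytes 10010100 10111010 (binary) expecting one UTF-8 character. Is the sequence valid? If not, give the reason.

invalid (continuation byte with no leading byte)

Byte 0x94 = 10010100 has the form 10xxxxxx — a continuation byte — but there is no preceding leading byte.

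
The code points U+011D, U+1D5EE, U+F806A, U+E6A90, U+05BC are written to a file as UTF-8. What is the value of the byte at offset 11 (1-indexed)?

0xF3

1-indexed offset 11 is 0-indexed offset 10.
U+011D → 2-byte form C4 9D at offsets 0–1.
U+1D5EE → 4-byte form F0 9D 97 AE at offsets 2–5.
U+F806A → 4-byte form F3 B8 81 AA at offsets 6–9.
U+E6A90 → 4-byte form F3 A6 AA 90 at offsets 10–13.
Offset 10 falls in char 4's range; it's byte 1 of F3 A6 AA 90 = 0xF3.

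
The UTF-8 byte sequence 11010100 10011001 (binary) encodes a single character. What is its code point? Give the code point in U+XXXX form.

U+0519

Leading byte 0xD4 = 11010100 matches 110xxxxx → 2-byte sequence.
Byte 1: 0xD4 = 11010100, payload 10100 (5 bits).
Byte 2: 0x99 = 10011001 (10xxxxxx ✓), payload 011001.
Concatenate: 10100011001 = 0x519 (11 bits → U+0519).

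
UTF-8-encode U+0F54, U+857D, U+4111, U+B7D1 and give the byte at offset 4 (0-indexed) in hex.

0x95

U+0F54 → 3-byte form E0 BD 94 at offsets 0–2.
U+857D → 3-byte form E8 95 BD at offsets 3–5.
Offset 4 falls in char 2's range; it's byte 2 of E8 95 BD = 0x95.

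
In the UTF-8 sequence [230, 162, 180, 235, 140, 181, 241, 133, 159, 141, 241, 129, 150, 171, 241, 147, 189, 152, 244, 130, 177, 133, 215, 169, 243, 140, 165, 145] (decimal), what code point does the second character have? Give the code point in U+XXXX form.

Offset 0: leading byte 0xE6 = 11100110 → 3-byte char #1 = E6 A2 B4.
Offset 3: leading byte 0xEB = 11101011 → 3-byte char #2 = EB 8C B5.
Leading byte 0xEB = 11101011 matches 1110xxxx → 3-byte sequence.
Byte 1: 0xEB = 11101011, payload 1011 (4 bits).
Byte 2: 0x8C = 10001100 (10xxxxxx ✓), payload 001100.
Byte 3: 0xB5 = 10110101 (10xxxxxx ✓), payload 110101.
Concatenate: 1011001100110101 = 0xB335 (16 bits → U+B335).

U+B335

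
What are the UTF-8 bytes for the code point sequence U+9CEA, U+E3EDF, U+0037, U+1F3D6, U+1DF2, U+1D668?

U+9CEA: 3-byte form → E9 B3 AA.
U+E3EDF: 4-byte form → F3 A3 BB 9F.
U+0037: 1-byte form → 37.
U+1F3D6: 4-byte form → F0 9F 8F 96.
U+1DF2: 3-byte form → E1 B7 B2.
U+1D668: 4-byte form → F0 9D 99 A8.
Concatenated (19 bytes): E9 B3 AA F3 A3 BB 9F 37 F0 9F 8F 96 E1 B7 B2 F0 9D 99 A8.

E9 B3 AA F3 A3 BB 9F 37 F0 9F 8F 96 E1 B7 B2 F0 9D 99 A8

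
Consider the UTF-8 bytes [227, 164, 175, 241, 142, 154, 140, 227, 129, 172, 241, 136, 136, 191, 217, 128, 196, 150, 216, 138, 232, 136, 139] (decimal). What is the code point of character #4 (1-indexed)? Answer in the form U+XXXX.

U+4823F

Offset 0: leading byte 0xE3 = 11100011 → 3-byte char #1 = E3 A4 AF.
Offset 3: leading byte 0xF1 = 11110001 → 4-byte char #2 = F1 8E 9A 8C.
Offset 7: leading byte 0xE3 = 11100011 → 3-byte char #3 = E3 81 AC.
Offset 10: leading byte 0xF1 = 11110001 → 4-byte char #4 = F1 88 88 BF.
Leading byte 0xF1 = 11110001 matches 11110xxx → 4-byte sequence.
Byte 1: 0xF1 = 11110001, payload 001 (3 bits).
Byte 2: 0x88 = 10001000 (10xxxxxx ✓), payload 001000.
Byte 3: 0x88 = 10001000 (10xxxxxx ✓), payload 001000.
Byte 4: 0xBF = 10111111 (10xxxxxx ✓), payload 111111.
Concatenate: 001001000001000111111 = 0x4823F (21 bits → U+4823F).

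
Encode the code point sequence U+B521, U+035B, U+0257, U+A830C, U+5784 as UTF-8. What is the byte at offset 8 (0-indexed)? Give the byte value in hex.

0xA8

U+B521 → 3-byte form EB 94 A1 at offsets 0–2.
U+035B → 2-byte form CD 9B at offsets 3–4.
U+0257 → 2-byte form C9 97 at offsets 5–6.
U+A830C → 4-byte form F2 A8 8C 8C at offsets 7–10.
Offset 8 falls in char 4's range; it's byte 2 of F2 A8 8C 8C = 0xA8.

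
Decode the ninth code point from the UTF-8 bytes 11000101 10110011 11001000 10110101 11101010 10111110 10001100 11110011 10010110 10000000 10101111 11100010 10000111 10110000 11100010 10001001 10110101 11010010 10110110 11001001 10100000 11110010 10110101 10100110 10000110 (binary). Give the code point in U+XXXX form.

U+B5986

Offset 0: leading byte 0xC5 = 11000101 → 2-byte char #1 = C5 B3.
Offset 2: leading byte 0xC8 = 11001000 → 2-byte char #2 = C8 B5.
Offset 4: leading byte 0xEA = 11101010 → 3-byte char #3 = EA BE 8C.
Offset 7: leading byte 0xF3 = 11110011 → 4-byte char #4 = F3 96 80 AF.
Offset 11: leading byte 0xE2 = 11100010 → 3-byte char #5 = E2 87 B0.
Offset 14: leading byte 0xE2 = 11100010 → 3-byte char #6 = E2 89 B5.
Offset 17: leading byte 0xD2 = 11010010 → 2-byte char #7 = D2 B6.
Offset 19: leading byte 0xC9 = 11001001 → 2-byte char #8 = C9 A0.
Offset 21: leading byte 0xF2 = 11110010 → 4-byte char #9 = F2 B5 A6 86.
Leading byte 0xF2 = 11110010 matches 11110xxx → 4-byte sequence.
Byte 1: 0xF2 = 11110010, payload 010 (3 bits).
Byte 2: 0xB5 = 10110101 (10xxxxxx ✓), payload 110101.
Byte 3: 0xA6 = 10100110 (10xxxxxx ✓), payload 100110.
Byte 4: 0x86 = 10000110 (10xxxxxx ✓), payload 000110.
Concatenate: 010110101100110000110 = 0xB5986 (21 bits → U+B5986).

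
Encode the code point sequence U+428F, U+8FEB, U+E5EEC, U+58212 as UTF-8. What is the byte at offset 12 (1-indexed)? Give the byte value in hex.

1-indexed offset 12 is 0-indexed offset 11.
U+428F → 3-byte form E4 8A 8F at offsets 0–2.
U+8FEB → 3-byte form E8 BF AB at offsets 3–5.
U+E5EEC → 4-byte form F3 A5 BB AC at offsets 6–9.
U+58212 → 4-byte form F1 98 88 92 at offsets 10–13.
Offset 11 falls in char 4's range; it's byte 2 of F1 98 88 92 = 0x98.

0x98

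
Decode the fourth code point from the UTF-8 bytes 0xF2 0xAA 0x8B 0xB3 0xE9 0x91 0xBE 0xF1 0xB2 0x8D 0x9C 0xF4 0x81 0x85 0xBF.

Offset 0: leading byte 0xF2 = 11110010 → 4-byte char #1 = F2 AA 8B B3.
Offset 4: leading byte 0xE9 = 11101001 → 3-byte char #2 = E9 91 BE.
Offset 7: leading byte 0xF1 = 11110001 → 4-byte char #3 = F1 B2 8D 9C.
Offset 11: leading byte 0xF4 = 11110100 → 4-byte char #4 = F4 81 85 BF.
Leading byte 0xF4 = 11110100 matches 11110xxx → 4-byte sequence.
Byte 1: 0xF4 = 11110100, payload 100 (3 bits).
Byte 2: 0x81 = 10000001 (10xxxxxx ✓), payload 000001.
Byte 3: 0x85 = 10000101 (10xxxxxx ✓), payload 000101.
Byte 4: 0xBF = 10111111 (10xxxxxx ✓), payload 111111.
Concatenate: 100000001000101111111 = 0x10117F (21 bits → U+10117F).

U+10117F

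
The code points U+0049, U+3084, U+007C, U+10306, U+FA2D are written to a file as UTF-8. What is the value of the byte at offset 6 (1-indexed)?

0xF0

1-indexed offset 6 is 0-indexed offset 5.
U+0049 → 1-byte form 49 at offsets 0–0.
U+3084 → 3-byte form E3 82 84 at offsets 1–3.
U+007C → 1-byte form 7C at offsets 4–4.
U+10306 → 4-byte form F0 90 8C 86 at offsets 5–8.
Offset 5 falls in char 4's range; it's byte 1 of F0 90 8C 86 = 0xF0.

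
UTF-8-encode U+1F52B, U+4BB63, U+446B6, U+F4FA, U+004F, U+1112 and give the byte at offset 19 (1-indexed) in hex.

1-indexed offset 19 is 0-indexed offset 18.
U+1F52B → 4-byte form F0 9F 94 AB at offsets 0–3.
U+4BB63 → 4-byte form F1 8B AD A3 at offsets 4–7.
U+446B6 → 4-byte form F1 84 9A B6 at offsets 8–11.
U+F4FA → 3-byte form EF 93 BA at offsets 12–14.
U+004F → 1-byte form 4F at offsets 15–15.
U+1112 → 3-byte form E1 84 92 at offsets 16–18.
Offset 18 falls in char 6's range; it's byte 3 of E1 84 92 = 0x92.

0x92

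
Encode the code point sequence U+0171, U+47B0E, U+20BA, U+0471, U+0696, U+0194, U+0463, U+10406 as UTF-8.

C5 B1 F1 87 AC 8E E2 82 BA D1 B1 DA 96 C6 94 D1 A3 F0 90 90 86

U+0171: 2-byte form → C5 B1.
U+47B0E: 4-byte form → F1 87 AC 8E.
U+20BA: 3-byte form → E2 82 BA.
U+0471: 2-byte form → D1 B1.
U+0696: 2-byte form → DA 96.
U+0194: 2-byte form → C6 94.
U+0463: 2-byte form → D1 A3.
U+10406: 4-byte form → F0 90 90 86.
Concatenated (21 bytes): C5 B1 F1 87 AC 8E E2 82 BA D1 B1 DA 96 C6 94 D1 A3 F0 90 90 86.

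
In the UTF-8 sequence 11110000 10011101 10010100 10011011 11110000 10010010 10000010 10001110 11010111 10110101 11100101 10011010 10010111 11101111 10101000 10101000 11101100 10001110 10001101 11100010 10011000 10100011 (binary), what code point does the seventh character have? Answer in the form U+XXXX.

Offset 0: leading byte 0xF0 = 11110000 → 4-byte char #1 = F0 9D 94 9B.
Offset 4: leading byte 0xF0 = 11110000 → 4-byte char #2 = F0 92 82 8E.
Offset 8: leading byte 0xD7 = 11010111 → 2-byte char #3 = D7 B5.
Offset 10: leading byte 0xE5 = 11100101 → 3-byte char #4 = E5 9A 97.
Offset 13: leading byte 0xEF = 11101111 → 3-byte char #5 = EF A8 A8.
Offset 16: leading byte 0xEC = 11101100 → 3-byte char #6 = EC 8E 8D.
Offset 19: leading byte 0xE2 = 11100010 → 3-byte char #7 = E2 98 A3.
Leading byte 0xE2 = 11100010 matches 1110xxxx → 3-byte sequence.
Byte 1: 0xE2 = 11100010, payload 0010 (4 bits).
Byte 2: 0x98 = 10011000 (10xxxxxx ✓), payload 011000.
Byte 3: 0xA3 = 10100011 (10xxxxxx ✓), payload 100011.
Concatenate: 0010011000100011 = 0x2623 (16 bits → U+2623).

U+2623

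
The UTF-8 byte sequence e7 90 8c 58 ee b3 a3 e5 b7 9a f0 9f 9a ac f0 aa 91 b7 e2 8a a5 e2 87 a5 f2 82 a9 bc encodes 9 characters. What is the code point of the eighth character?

Offset 0: leading byte 0xE7 = 11100111 → 3-byte char #1 = E7 90 8C.
Offset 3: leading byte 0x58 = 01011000 → 1-byte char #2 = 58.
Offset 4: leading byte 0xEE = 11101110 → 3-byte char #3 = EE B3 A3.
Offset 7: leading byte 0xE5 = 11100101 → 3-byte char #4 = E5 B7 9A.
Offset 10: leading byte 0xF0 = 11110000 → 4-byte char #5 = F0 9F 9A AC.
Offset 14: leading byte 0xF0 = 11110000 → 4-byte char #6 = F0 AA 91 B7.
Offset 18: leading byte 0xE2 = 11100010 → 3-byte char #7 = E2 8A A5.
Offset 21: leading byte 0xE2 = 11100010 → 3-byte char #8 = E2 87 A5.
Leading byte 0xE2 = 11100010 matches 1110xxxx → 3-byte sequence.
Byte 1: 0xE2 = 11100010, payload 0010 (4 bits).
Byte 2: 0x87 = 10000111 (10xxxxxx ✓), payload 000111.
Byte 3: 0xA5 = 10100101 (10xxxxxx ✓), payload 100101.
Concatenate: 0010000111100101 = 0x21E5 (16 bits → U+21E5).

U+21E5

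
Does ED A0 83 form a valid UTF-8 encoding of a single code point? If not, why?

invalid (encodes a surrogate (U+D800–U+DFFF))

Structurally a 3-byte sequence; payload = 0xD803.
But 0xD803 is in U+D800–U+DFFF, the surrogate range. Surrogates are not Unicode scalar values and are forbidden in UTF-8.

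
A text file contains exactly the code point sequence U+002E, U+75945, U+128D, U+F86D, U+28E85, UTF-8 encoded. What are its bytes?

2E F1 B5 A5 85 E1 8A 8D EF A1 AD F0 A8 BA 85

U+002E: 1-byte form → 2E.
U+75945: 4-byte form → F1 B5 A5 85.
U+128D: 3-byte form → E1 8A 8D.
U+F86D: 3-byte form → EF A1 AD.
U+28E85: 4-byte form → F0 A8 BA 85.
Concatenated (15 bytes): 2E F1 B5 A5 85 E1 8A 8D EF A1 AD F0 A8 BA 85.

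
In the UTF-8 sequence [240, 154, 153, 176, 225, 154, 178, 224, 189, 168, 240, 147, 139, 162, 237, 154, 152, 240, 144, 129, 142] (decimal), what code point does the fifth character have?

U+D698

Offset 0: leading byte 0xF0 = 11110000 → 4-byte char #1 = F0 9A 99 B0.
Offset 4: leading byte 0xE1 = 11100001 → 3-byte char #2 = E1 9A B2.
Offset 7: leading byte 0xE0 = 11100000 → 3-byte char #3 = E0 BD A8.
Offset 10: leading byte 0xF0 = 11110000 → 4-byte char #4 = F0 93 8B A2.
Offset 14: leading byte 0xED = 11101101 → 3-byte char #5 = ED 9A 98.
Leading byte 0xED = 11101101 matches 1110xxxx → 3-byte sequence.
Byte 1: 0xED = 11101101, payload 1101 (4 bits).
Byte 2: 0x9A = 10011010 (10xxxxxx ✓), payload 011010.
Byte 3: 0x98 = 10011000 (10xxxxxx ✓), payload 011000.
Concatenate: 1101011010011000 = 0xD698 (16 bits → U+D698).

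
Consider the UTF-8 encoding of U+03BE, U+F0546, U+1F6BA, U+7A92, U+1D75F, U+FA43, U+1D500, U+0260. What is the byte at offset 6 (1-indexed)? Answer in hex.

0x86

1-indexed offset 6 is 0-indexed offset 5.
U+03BE → 2-byte form CE BE at offsets 0–1.
U+F0546 → 4-byte form F3 B0 95 86 at offsets 2–5.
Offset 5 falls in char 2's range; it's byte 4 of F3 B0 95 86 = 0x86.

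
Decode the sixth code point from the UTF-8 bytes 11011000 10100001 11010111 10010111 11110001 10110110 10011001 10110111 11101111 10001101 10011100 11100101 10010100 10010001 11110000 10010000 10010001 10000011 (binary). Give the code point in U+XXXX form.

U+10443

Offset 0: leading byte 0xD8 = 11011000 → 2-byte char #1 = D8 A1.
Offset 2: leading byte 0xD7 = 11010111 → 2-byte char #2 = D7 97.
Offset 4: leading byte 0xF1 = 11110001 → 4-byte char #3 = F1 B6 99 B7.
Offset 8: leading byte 0xEF = 11101111 → 3-byte char #4 = EF 8D 9C.
Offset 11: leading byte 0xE5 = 11100101 → 3-byte char #5 = E5 94 91.
Offset 14: leading byte 0xF0 = 11110000 → 4-byte char #6 = F0 90 91 83.
Leading byte 0xF0 = 11110000 matches 11110xxx → 4-byte sequence.
Byte 1: 0xF0 = 11110000, payload 000 (3 bits).
Byte 2: 0x90 = 10010000 (10xxxxxx ✓), payload 010000.
Byte 3: 0x91 = 10010001 (10xxxxxx ✓), payload 010001.
Byte 4: 0x83 = 10000011 (10xxxxxx ✓), payload 000011.
Concatenate: 000010000010001000011 = 0x10443 (21 bits → U+10443).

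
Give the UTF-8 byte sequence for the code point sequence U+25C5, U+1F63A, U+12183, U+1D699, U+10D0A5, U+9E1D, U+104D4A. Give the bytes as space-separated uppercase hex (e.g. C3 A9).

U+25C5: 3-byte form → E2 97 85.
U+1F63A: 4-byte form → F0 9F 98 BA.
U+12183: 4-byte form → F0 92 86 83.
U+1D699: 4-byte form → F0 9D 9A 99.
U+10D0A5: 4-byte form → F4 8D 82 A5.
U+9E1D: 3-byte form → E9 B8 9D.
U+104D4A: 4-byte form → F4 84 B5 8A.
Concatenated (26 bytes): E2 97 85 F0 9F 98 BA F0 92 86 83 F0 9D 9A 99 F4 8D 82 A5 E9 B8 9D F4 84 B5 8A.

E2 97 85 F0 9F 98 BA F0 92 86 83 F0 9D 9A 99 F4 8D 82 A5 E9 B8 9D F4 84 B5 8A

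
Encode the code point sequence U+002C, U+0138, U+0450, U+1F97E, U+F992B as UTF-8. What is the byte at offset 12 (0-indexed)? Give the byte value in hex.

0xAB

U+002C → 1-byte form 2C at offsets 0–0.
U+0138 → 2-byte form C4 B8 at offsets 1–2.
U+0450 → 2-byte form D1 90 at offsets 3–4.
U+1F97E → 4-byte form F0 9F A5 BE at offsets 5–8.
U+F992B → 4-byte form F3 B9 A4 AB at offsets 9–12.
Offset 12 falls in char 5's range; it's byte 4 of F3 B9 A4 AB = 0xAB.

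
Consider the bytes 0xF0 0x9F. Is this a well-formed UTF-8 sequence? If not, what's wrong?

invalid (sequence truncated)

Leading byte 0xF0 = 11110000 → 4-byte form, but only 2 bytes are present.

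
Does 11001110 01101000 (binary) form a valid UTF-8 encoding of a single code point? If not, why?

invalid (non-continuation byte where continuation expected)

Leading byte 0xCE = 11001110 → 2-byte form.
Byte 2 is 0x68 = 01101000, which is not 10xxxxxx — expected a continuation byte.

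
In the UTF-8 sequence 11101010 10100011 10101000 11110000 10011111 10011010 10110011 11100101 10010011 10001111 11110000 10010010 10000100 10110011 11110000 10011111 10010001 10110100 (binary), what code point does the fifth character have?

Offset 0: leading byte 0xEA = 11101010 → 3-byte char #1 = EA A3 A8.
Offset 3: leading byte 0xF0 = 11110000 → 4-byte char #2 = F0 9F 9A B3.
Offset 7: leading byte 0xE5 = 11100101 → 3-byte char #3 = E5 93 8F.
Offset 10: leading byte 0xF0 = 11110000 → 4-byte char #4 = F0 92 84 B3.
Offset 14: leading byte 0xF0 = 11110000 → 4-byte char #5 = F0 9F 91 B4.
Leading byte 0xF0 = 11110000 matches 11110xxx → 4-byte sequence.
Byte 1: 0xF0 = 11110000, payload 000 (3 bits).
Byte 2: 0x9F = 10011111 (10xxxxxx ✓), payload 011111.
Byte 3: 0x91 = 10010001 (10xxxxxx ✓), payload 010001.
Byte 4: 0xB4 = 10110100 (10xxxxxx ✓), payload 110100.
Concatenate: 000011111010001110100 = 0x1F474 (21 bits → U+1F474).

U+1F474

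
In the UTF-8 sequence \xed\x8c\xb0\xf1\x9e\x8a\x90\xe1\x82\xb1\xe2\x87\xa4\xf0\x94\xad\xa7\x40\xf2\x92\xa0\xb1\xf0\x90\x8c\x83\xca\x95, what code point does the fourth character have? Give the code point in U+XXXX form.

Offset 0: leading byte 0xED = 11101101 → 3-byte char #1 = ED 8C B0.
Offset 3: leading byte 0xF1 = 11110001 → 4-byte char #2 = F1 9E 8A 90.
Offset 7: leading byte 0xE1 = 11100001 → 3-byte char #3 = E1 82 B1.
Offset 10: leading byte 0xE2 = 11100010 → 3-byte char #4 = E2 87 A4.
Leading byte 0xE2 = 11100010 matches 1110xxxx → 3-byte sequence.
Byte 1: 0xE2 = 11100010, payload 0010 (4 bits).
Byte 2: 0x87 = 10000111 (10xxxxxx ✓), payload 000111.
Byte 3: 0xA4 = 10100100 (10xxxxxx ✓), payload 100100.
Concatenate: 0010000111100100 = 0x21E4 (16 bits → U+21E4).

U+21E4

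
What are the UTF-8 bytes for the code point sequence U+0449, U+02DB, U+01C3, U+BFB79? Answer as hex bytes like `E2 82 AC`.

U+0449: 2-byte form → D1 89.
U+02DB: 2-byte form → CB 9B.
U+01C3: 2-byte form → C7 83.
U+BFB79: 4-byte form → F2 BF AD B9.
Concatenated (10 bytes): D1 89 CB 9B C7 83 F2 BF AD B9.

D1 89 CB 9B C7 83 F2 BF AD B9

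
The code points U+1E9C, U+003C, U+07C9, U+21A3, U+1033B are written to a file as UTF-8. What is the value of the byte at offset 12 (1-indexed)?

0x8C

1-indexed offset 12 is 0-indexed offset 11.
U+1E9C → 3-byte form E1 BA 9C at offsets 0–2.
U+003C → 1-byte form 3C at offsets 3–3.
U+07C9 → 2-byte form DF 89 at offsets 4–5.
U+21A3 → 3-byte form E2 86 A3 at offsets 6–8.
U+1033B → 4-byte form F0 90 8C BB at offsets 9–12.
Offset 11 falls in char 5's range; it's byte 3 of F0 90 8C BB = 0x8C.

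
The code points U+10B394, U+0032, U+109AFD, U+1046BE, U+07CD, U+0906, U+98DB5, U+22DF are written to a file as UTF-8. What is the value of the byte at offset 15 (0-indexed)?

U+10B394 → 4-byte form F4 8B 8E 94 at offsets 0–3.
U+0032 → 1-byte form 32 at offsets 4–4.
U+109AFD → 4-byte form F4 89 AB BD at offsets 5–8.
U+1046BE → 4-byte form F4 84 9A BE at offsets 9–12.
U+07CD → 2-byte form DF 8D at offsets 13–14.
U+0906 → 3-byte form E0 A4 86 at offsets 15–17.
Offset 15 falls in char 6's range; it's byte 1 of E0 A4 86 = 0xE0.

0xE0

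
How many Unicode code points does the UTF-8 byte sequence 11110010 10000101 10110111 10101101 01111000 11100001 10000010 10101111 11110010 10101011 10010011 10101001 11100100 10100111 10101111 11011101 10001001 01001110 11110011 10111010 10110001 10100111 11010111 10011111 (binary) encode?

Byte at offset 0: 0xF2 = 11110010 → 4-byte char (#1). Advance 4.
Byte at offset 4: 0x78 = 01111000 → 1-byte char (#2). Advance 1.
Byte at offset 5: 0xE1 = 11100001 → 3-byte char (#3). Advance 3.
Byte at offset 8: 0xF2 = 11110010 → 4-byte char (#4). Advance 4.
Byte at offset 12: 0xE4 = 11100100 → 3-byte char (#5). Advance 3.
Byte at offset 15: 0xDD = 11011101 → 2-byte char (#6). Advance 2.
Byte at offset 17: 0x4E = 01001110 → 1-byte char (#7). Advance 1.
Byte at offset 18: 0xF3 = 11110011 → 4-byte char (#8). Advance 4.
Byte at offset 22: 0xD7 = 11010111 → 2-byte char (#9). Advance 2.
Reached end at offset 24 after 9 code points.

9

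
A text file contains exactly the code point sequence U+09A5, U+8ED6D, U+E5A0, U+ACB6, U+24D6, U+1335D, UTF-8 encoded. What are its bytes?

E0 A6 A5 F2 8E B5 AD EE 96 A0 EA B2 B6 E2 93 96 F0 93 8D 9D

U+09A5: 3-byte form → E0 A6 A5.
U+8ED6D: 4-byte form → F2 8E B5 AD.
U+E5A0: 3-byte form → EE 96 A0.
U+ACB6: 3-byte form → EA B2 B6.
U+24D6: 3-byte form → E2 93 96.
U+1335D: 4-byte form → F0 93 8D 9D.
Concatenated (20 bytes): E0 A6 A5 F2 8E B5 AD EE 96 A0 EA B2 B6 E2 93 96 F0 93 8D 9D.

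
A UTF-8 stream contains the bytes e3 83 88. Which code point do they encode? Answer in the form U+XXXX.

Leading byte 0xE3 = 11100011 matches 1110xxxx → 3-byte sequence.
Byte 1: 0xE3 = 11100011, payload 0011 (4 bits).
Byte 2: 0x83 = 10000011 (10xxxxxx ✓), payload 000011.
Byte 3: 0x88 = 10001000 (10xxxxxx ✓), payload 001000.
Concatenate: 0011000011001000 = 0x30C8 (16 bits → U+30C8).

U+30C8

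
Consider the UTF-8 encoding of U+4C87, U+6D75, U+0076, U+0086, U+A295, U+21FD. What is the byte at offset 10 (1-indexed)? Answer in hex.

0xEA

1-indexed offset 10 is 0-indexed offset 9.
U+4C87 → 3-byte form E4 B2 87 at offsets 0–2.
U+6D75 → 3-byte form E6 B5 B5 at offsets 3–5.
U+0076 → 1-byte form 76 at offsets 6–6.
U+0086 → 2-byte form C2 86 at offsets 7–8.
U+A295 → 3-byte form EA 8A 95 at offsets 9–11.
Offset 9 falls in char 5's range; it's byte 1 of EA 8A 95 = 0xEA.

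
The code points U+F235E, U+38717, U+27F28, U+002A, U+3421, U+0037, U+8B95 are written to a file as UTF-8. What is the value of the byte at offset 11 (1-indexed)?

1-indexed offset 11 is 0-indexed offset 10.
U+F235E → 4-byte form F3 B2 8D 9E at offsets 0–3.
U+38717 → 4-byte form F0 B8 9C 97 at offsets 4–7.
U+27F28 → 4-byte form F0 A7 BC A8 at offsets 8–11.
Offset 10 falls in char 3's range; it's byte 3 of F0 A7 BC A8 = 0xBC.

0xBC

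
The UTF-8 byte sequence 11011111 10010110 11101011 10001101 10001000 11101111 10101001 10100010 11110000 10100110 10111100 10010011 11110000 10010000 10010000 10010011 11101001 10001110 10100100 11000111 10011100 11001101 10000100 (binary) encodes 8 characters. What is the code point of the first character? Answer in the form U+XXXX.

U+07D6

Offset 0: leading byte 0xDF = 11011111 → 2-byte char #1 = DF 96.
Leading byte 0xDF = 11011111 matches 110xxxxx → 2-byte sequence.
Byte 1: 0xDF = 11011111, payload 11111 (5 bits).
Byte 2: 0x96 = 10010110 (10xxxxxx ✓), payload 010110.
Concatenate: 11111010110 = 0x7D6 (11 bits → U+07D6).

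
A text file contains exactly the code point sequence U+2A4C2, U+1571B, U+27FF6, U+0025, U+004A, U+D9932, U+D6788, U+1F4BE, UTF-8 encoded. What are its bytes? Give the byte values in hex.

U+2A4C2: 4-byte form → F0 AA 93 82.
U+1571B: 4-byte form → F0 95 9C 9B.
U+27FF6: 4-byte form → F0 A7 BF B6.
U+0025: 1-byte form → 25.
U+004A: 1-byte form → 4A.
U+D9932: 4-byte form → F3 99 A4 B2.
U+D6788: 4-byte form → F3 96 9E 88.
U+1F4BE: 4-byte form → F0 9F 92 BE.
Concatenated (26 bytes): F0 AA 93 82 F0 95 9C 9B F0 A7 BF B6 25 4A F3 99 A4 B2 F3 96 9E 88 F0 9F 92 BE.

F0 AA 93 82 F0 95 9C 9B F0 A7 BF B6 25 4A F3 99 A4 B2 F3 96 9E 88 F0 9F 92 BE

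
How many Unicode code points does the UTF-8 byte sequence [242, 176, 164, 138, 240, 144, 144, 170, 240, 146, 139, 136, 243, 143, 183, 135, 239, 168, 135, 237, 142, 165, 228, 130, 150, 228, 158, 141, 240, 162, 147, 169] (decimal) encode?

9

Byte at offset 0: 0xF2 = 11110010 → 4-byte char (#1). Advance 4.
Byte at offset 4: 0xF0 = 11110000 → 4-byte char (#2). Advance 4.
Byte at offset 8: 0xF0 = 11110000 → 4-byte char (#3). Advance 4.
Byte at offset 12: 0xF3 = 11110011 → 4-byte char (#4). Advance 4.
Byte at offset 16: 0xEF = 11101111 → 3-byte char (#5). Advance 3.
Byte at offset 19: 0xED = 11101101 → 3-byte char (#6). Advance 3.
Byte at offset 22: 0xE4 = 11100100 → 3-byte char (#7). Advance 3.
Byte at offset 25: 0xE4 = 11100100 → 3-byte char (#8). Advance 3.
Byte at offset 28: 0xF0 = 11110000 → 4-byte char (#9). Advance 4.
Reached end at offset 32 after 9 code points.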